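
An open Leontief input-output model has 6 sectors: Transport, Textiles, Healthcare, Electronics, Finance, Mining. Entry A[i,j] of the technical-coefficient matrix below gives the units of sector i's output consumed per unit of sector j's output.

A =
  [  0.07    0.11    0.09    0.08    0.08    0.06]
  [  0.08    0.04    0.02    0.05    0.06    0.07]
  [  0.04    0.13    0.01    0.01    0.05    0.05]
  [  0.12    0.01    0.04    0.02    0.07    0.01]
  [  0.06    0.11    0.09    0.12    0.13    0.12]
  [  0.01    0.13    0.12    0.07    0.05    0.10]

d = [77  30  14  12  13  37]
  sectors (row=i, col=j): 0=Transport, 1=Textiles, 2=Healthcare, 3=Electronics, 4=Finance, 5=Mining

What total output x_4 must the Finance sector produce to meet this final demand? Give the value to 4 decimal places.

43.3953

Form M = I − A:
  [  0.93   -0.11   -0.09   -0.08   -0.08   -0.06]
  [ -0.08    0.96   -0.02   -0.05   -0.06   -0.07]
  [ -0.04   -0.13    0.99   -0.01   -0.05   -0.05]
  [ -0.12   -0.01   -0.04    0.98   -0.07   -0.01]
  [ -0.06   -0.11   -0.09   -0.12    0.87   -0.12]
  [ -0.01   -0.13   -0.12   -0.07   -0.05    0.90]
Leontief inverse L = M⁻¹:
  [  1.1236    0.1807    0.1379    0.1279    0.1407    0.1168]
  [  0.1152    1.0904    0.0587    0.0861    0.1024    0.1104]
  [  0.0714    0.1713    1.0403    0.0421    0.0866    0.0879]
  [  0.1514    0.0568    0.0728    1.0530    0.1093    0.0448]
  [  0.1283    0.2032    0.1571    0.1847    1.2104    0.1965]
  [  0.0576    0.1981    0.1631    0.1116    0.1037    1.1545]
Total output x = L · d:
  x_0 = 1.1236·77 + 0.1807·30 + 0.1379·14 + 0.1279·12 + 0.1407·13 + 0.1168·37 = 101.5536
  x_1 = 0.1152·77 + 1.0904·30 + 0.0587·14 + 0.0861·12 + 0.1024·13 + 0.1104·37 = 48.8530
  x_2 = 0.0714·77 + 0.1713·30 + 1.0403·14 + 0.0421·12 + 0.0866·13 + 0.0879·37 = 30.0876
  x_3 = 0.1514·77 + 0.0568·30 + 0.0728·14 + 1.0530·12 + 0.1093·13 + 0.0448·37 = 30.0987
  x_4 = 0.1283·77 + 0.2032·30 + 0.1571·14 + 0.1847·12 + 1.2104·13 + 0.1965·37 = 43.3953
  x_5 = 0.0576·77 + 0.1981·30 + 0.1631·14 + 0.1116·12 + 0.1037·13 + 1.1545·37 = 58.0596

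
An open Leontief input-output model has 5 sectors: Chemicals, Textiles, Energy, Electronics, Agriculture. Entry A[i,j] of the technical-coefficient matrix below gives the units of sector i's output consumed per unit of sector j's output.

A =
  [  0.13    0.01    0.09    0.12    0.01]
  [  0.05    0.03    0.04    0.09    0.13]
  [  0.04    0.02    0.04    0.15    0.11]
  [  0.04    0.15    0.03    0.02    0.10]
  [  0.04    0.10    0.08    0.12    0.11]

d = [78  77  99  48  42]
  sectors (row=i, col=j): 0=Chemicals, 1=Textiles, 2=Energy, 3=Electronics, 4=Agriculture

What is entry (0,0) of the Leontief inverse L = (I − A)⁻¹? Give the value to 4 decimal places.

L[0,0] = 1.1681

Form M = I − A:
  [  0.87   -0.01   -0.09   -0.12   -0.01]
  [ -0.05    0.97   -0.04   -0.09   -0.13]
  [ -0.04   -0.02    0.96   -0.15   -0.11]
  [ -0.04   -0.15   -0.03    0.98   -0.10]
  [ -0.04   -0.10   -0.08   -0.12    0.89]
Leontief inverse L = M⁻¹:
  [  1.1681    0.0468    0.1214    0.1726    0.0544]
  [  0.0799    1.0740    0.0719    0.1418    0.1826]
  [  0.0701    0.0707    1.0712    0.1994    0.1659]
  [  0.0699    0.1842    0.0608    1.0743    0.1559]
  [  0.0772    0.1540    0.1180    0.1865    1.1825]
Total output x = L · d:
  x_0 = 1.1681·78 + 0.0468·77 + 0.1214·99 + 0.1726·48 + 0.0544·42 = 117.3046
  x_1 = 0.0799·78 + 1.0740·77 + 0.0719·99 + 0.1418·48 + 0.1826·42 = 110.5234
  x_2 = 0.0701·78 + 0.0707·77 + 1.0712·99 + 0.1994·48 + 0.1659·42 = 133.5078
  x_3 = 0.0699·78 + 0.1842·77 + 0.0608·99 + 1.0743·48 + 0.1559·42 = 83.7690
  x_4 = 0.0772·78 + 0.1540·77 + 0.1180·99 + 0.1865·48 + 1.1825·42 = 88.1769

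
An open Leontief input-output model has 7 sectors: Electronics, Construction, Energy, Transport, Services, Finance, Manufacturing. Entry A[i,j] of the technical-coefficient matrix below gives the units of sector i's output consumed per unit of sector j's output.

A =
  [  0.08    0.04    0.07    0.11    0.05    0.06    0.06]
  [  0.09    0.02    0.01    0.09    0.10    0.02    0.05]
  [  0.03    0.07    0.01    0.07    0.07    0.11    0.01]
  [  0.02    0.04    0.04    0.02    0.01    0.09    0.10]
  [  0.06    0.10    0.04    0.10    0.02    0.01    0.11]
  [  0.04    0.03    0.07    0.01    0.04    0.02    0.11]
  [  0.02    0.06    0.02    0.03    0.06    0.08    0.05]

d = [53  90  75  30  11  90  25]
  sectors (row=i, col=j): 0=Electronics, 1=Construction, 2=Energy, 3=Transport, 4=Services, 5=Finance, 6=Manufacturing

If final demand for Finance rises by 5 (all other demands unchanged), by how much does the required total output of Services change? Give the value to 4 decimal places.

0.2595

Form M = I − A:
  [  0.92   -0.04   -0.07   -0.11   -0.05   -0.06   -0.06]
  [ -0.09    0.98   -0.01   -0.09   -0.10   -0.02   -0.05]
  [ -0.03   -0.07    0.99   -0.07   -0.07   -0.11   -0.01]
  [ -0.02   -0.04   -0.04    0.98   -0.01   -0.09   -0.10]
  [ -0.06   -0.10   -0.04   -0.10    0.98   -0.01   -0.11]
  [ -0.04   -0.03   -0.07   -0.01   -0.04    0.98   -0.11]
  [ -0.02   -0.06   -0.02   -0.03   -0.06   -0.08    0.95]
Leontief inverse L = M⁻¹:
  [  1.1136    0.0775    0.0988    0.1523    0.0846    0.1050    0.1134]
  [  0.1197    1.0535    0.0352    0.1291    0.1256    0.0539    0.0977]
  [  0.0591    0.0981    1.0342    0.1026    0.0971    0.1368    0.0577]
  [  0.0413    0.0640    0.0583    1.0441    0.0365    0.1176    0.1343]
  [  0.0927    0.1330    0.0631    0.1402    1.0563    0.0519    0.1566]
  [  0.0626    0.0581    0.0865    0.0405    0.0673    1.0511    0.1417]
  [  0.0447    0.0855    0.0392    0.0588    0.0853    0.1040    1.0885]
Total output x = L · d:
  x_0 = 1.1136·53 + 0.0775·90 + 0.0988·75 + 0.1523·30 + 0.0846·11 + 0.1050·90 + 0.1134·25 = 91.1929
  x_1 = 0.1197·53 + 1.0535·90 + 0.0352·75 + 0.1291·30 + 0.1256·11 + 0.0539·90 + 0.0977·25 = 116.3460
  x_2 = 0.0591·53 + 0.0981·90 + 1.0342·75 + 0.1026·30 + 0.0971·11 + 0.1368·90 + 0.0577·25 = 107.4221
  x_3 = 0.0413·53 + 0.0640·90 + 0.0583·75 + 1.0441·30 + 0.0365·11 + 0.1176·90 + 0.1343·25 = 57.9842
  x_4 = 0.0927·53 + 0.1330·90 + 0.0631·75 + 0.1402·30 + 1.0563·11 + 0.0519·90 + 0.1566·25 = 46.0239
  x_5 = 0.0626·53 + 0.0581·90 + 0.0865·75 + 0.0405·30 + 0.0673·11 + 1.0511·90 + 0.1417·25 = 115.1317
  x_6 = 0.0447·53 + 0.0855·90 + 0.0392·75 + 0.0588·30 + 0.0853·11 + 0.1040·90 + 1.0885·25 = 52.2785
Δx_4 = L[4,5] · Δd_5 = 0.0519 · 5 = 0.2595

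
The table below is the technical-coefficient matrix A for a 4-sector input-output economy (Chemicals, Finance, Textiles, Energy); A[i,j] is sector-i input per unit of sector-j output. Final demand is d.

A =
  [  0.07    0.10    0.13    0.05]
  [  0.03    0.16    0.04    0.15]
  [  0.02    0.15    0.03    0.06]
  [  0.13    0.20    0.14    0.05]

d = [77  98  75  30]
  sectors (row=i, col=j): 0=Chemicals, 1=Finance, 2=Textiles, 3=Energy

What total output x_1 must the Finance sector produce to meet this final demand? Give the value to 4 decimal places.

142.7404

Form M = I − A:
  [  0.93   -0.10   -0.13   -0.05]
  [ -0.03    0.84   -0.04   -0.15]
  [ -0.02   -0.15    0.97   -0.06]
  [ -0.13   -0.20   -0.14    0.95]
Leontief inverse L = M⁻¹:
  [  1.0985    0.1842    0.1689    0.0976]
  [  0.0721    1.2654    0.0921    0.2094]
  [  0.0444    0.2195    1.0609    0.1040]
  [  0.1720    0.3239    0.1988    1.1254]
Total output x = L · d:
  x_0 = 1.0985·77 + 0.1842·98 + 0.1689·75 + 0.0976·30 = 118.2243
  x_1 = 0.0721·77 + 1.2654·98 + 0.0921·75 + 0.2094·30 = 142.7404
  x_2 = 0.0444·77 + 0.2195·98 + 1.0609·75 + 0.1040·30 = 107.6244
  x_3 = 0.1720·77 + 0.3239·98 + 0.1988·75 + 1.1254·30 = 93.6680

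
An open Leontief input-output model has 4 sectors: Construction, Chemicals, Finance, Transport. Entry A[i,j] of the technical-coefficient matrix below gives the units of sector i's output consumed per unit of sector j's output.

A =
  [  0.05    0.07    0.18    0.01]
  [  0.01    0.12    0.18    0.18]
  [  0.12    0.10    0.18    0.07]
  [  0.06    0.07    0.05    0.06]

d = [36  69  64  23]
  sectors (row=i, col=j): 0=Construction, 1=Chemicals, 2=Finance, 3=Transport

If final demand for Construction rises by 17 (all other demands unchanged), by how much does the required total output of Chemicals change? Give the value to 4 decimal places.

1.1103

Form M = I − A:
  [  0.95   -0.07   -0.18   -0.01]
  [ -0.01    0.88   -0.18   -0.18]
  [ -0.12   -0.10    0.82   -0.07]
  [ -0.06   -0.07   -0.05    0.94]
Leontief inverse L = M⁻¹:
  [  1.0915    0.1218    0.2697    0.0550]
  [  0.0653    1.1947    0.2919    0.2512]
  [  0.1748    0.1726    1.3038    0.1320]
  [  0.0838    0.1059    0.1083    1.0931]
Total output x = L · d:
  x_0 = 1.0915·36 + 0.1218·69 + 0.2697·64 + 0.0550·23 = 66.2253
  x_1 = 0.0653·36 + 1.1947·69 + 0.2919·64 + 0.2512·23 = 109.2465
  x_2 = 0.1748·36 + 0.1726·69 + 1.3038·64 + 0.1320·23 = 104.6824
  x_3 = 0.0838·36 + 0.1059·69 + 0.1083·64 + 1.0931·23 = 42.3988
Δx_1 = L[1,0] · Δd_0 = 0.0653 · 17 = 1.1103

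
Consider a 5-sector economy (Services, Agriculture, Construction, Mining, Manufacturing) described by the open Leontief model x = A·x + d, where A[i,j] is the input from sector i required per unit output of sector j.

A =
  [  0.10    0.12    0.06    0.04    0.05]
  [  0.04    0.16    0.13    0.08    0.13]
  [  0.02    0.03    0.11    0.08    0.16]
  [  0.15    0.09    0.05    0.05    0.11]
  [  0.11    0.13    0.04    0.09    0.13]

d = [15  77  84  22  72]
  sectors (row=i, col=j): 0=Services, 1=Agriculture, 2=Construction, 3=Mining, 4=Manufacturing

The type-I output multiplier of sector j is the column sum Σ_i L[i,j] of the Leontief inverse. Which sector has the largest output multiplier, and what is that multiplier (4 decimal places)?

Manufacturing (2.0729)

Form M = I − A:
  [  0.90   -0.12   -0.06   -0.04   -0.05]
  [ -0.04    0.84   -0.13   -0.08   -0.13]
  [ -0.02   -0.03    0.89   -0.08   -0.16]
  [ -0.15   -0.09   -0.05    0.95   -0.11]
  [ -0.11   -0.13   -0.04   -0.09    0.87]
Leontief inverse L = M⁻¹:
  [  1.1528    0.1981    0.1173    0.0873    0.1285]
  [  0.1182    1.2711    0.2138    0.1542    0.2555]
  [  0.0838    0.1069    1.1637    0.1344    0.2518]
  [  0.2196    0.1850    0.1130    1.1060    0.2009]
  [  0.1900    0.2390    0.1120    0.1547    1.2362]
Total output x = L · d:
  x_0 = 1.1528·15 + 0.1981·77 + 0.1173·84 + 0.0873·22 + 0.1285·72 = 53.5704
  x_1 = 0.1182·15 + 1.2711·77 + 0.2138·84 + 0.1542·22 + 0.2555·72 = 139.3935
  x_2 = 0.0838·15 + 0.1069·77 + 1.1637·84 + 0.1344·22 + 0.2518·72 = 128.3265
  x_3 = 0.2196·15 + 0.1850·77 + 0.1130·84 + 1.1060·22 + 0.2009·72 = 65.8264
  x_4 = 0.1900·15 + 0.2390·77 + 0.1120·84 + 0.1547·22 + 1.2362·72 = 123.0705
Output multipliers (column sums of L):
  Services: 1.7643
  Agriculture: 2.0001
  Construction: 1.7198
  Mining: 1.6366
  Manufacturing: 2.0729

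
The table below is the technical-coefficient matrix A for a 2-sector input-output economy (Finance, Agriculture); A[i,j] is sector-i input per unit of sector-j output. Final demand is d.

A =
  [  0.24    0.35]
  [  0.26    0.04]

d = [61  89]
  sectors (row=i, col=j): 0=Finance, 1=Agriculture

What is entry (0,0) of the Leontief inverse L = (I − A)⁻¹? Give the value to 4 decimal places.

L[0,0] = 1.5033

Form M = I − A:
  [  0.76   -0.35]
  [ -0.26    0.96]
Leontief inverse L = M⁻¹:
  [  1.5033    0.5481]
  [  0.4071    1.1901]
Total output x = L · d:
  x_0 = 1.5033·61 + 0.5481·89 = 140.4792
  x_1 = 0.4071·61 + 1.1901·89 = 130.7548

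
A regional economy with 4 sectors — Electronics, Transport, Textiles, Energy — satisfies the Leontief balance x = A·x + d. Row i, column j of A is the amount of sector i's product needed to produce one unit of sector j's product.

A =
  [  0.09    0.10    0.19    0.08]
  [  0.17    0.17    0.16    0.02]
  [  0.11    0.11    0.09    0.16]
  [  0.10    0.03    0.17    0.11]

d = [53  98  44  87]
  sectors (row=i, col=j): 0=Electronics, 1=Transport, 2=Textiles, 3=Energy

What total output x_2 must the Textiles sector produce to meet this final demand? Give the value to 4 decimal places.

105.4095

Form M = I − A:
  [  0.91   -0.10   -0.19   -0.08]
  [ -0.17    0.83   -0.16   -0.02]
  [ -0.11   -0.11    0.91   -0.16]
  [ -0.10   -0.03   -0.17    0.89]
Leontief inverse L = M⁻¹:
  [  1.1909    0.1911    0.3136    0.1677]
  [  0.2891    1.2843    0.3067    0.1100]
  [  0.2112    0.1963    1.2230    0.2433]
  [  0.1839    0.1023    0.2792    1.1926]
Total output x = L · d:
  x_0 = 1.1909·53 + 0.1911·98 + 0.3136·44 + 0.1677·87 = 110.2384
  x_1 = 0.2891·53 + 1.2843·98 + 0.3067·44 + 0.1100·87 = 164.2437
  x_2 = 0.2112·53 + 0.1963·98 + 1.2230·44 + 0.2433·87 = 105.4095
  x_3 = 0.1839·53 + 0.1023·98 + 0.2792·44 + 1.1926·87 = 135.8098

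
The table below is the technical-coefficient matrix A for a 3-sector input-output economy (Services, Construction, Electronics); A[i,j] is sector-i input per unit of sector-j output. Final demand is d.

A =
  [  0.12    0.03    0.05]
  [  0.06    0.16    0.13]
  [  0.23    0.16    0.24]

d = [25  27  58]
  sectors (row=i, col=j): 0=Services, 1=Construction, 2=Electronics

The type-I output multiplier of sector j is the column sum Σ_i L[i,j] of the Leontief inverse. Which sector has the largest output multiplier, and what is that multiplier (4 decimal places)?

Electronics (1.6960)

Form M = I − A:
  [  0.88   -0.03   -0.05]
  [ -0.06    0.84   -0.13]
  [ -0.23   -0.16    0.76]
Leontief inverse L = M⁻¹:
  [  1.1629    0.0580    0.0864]
  [  0.1422    1.2377    0.2211]
  [  0.3819    0.2781    1.3885]
Total output x = L · d:
  x_0 = 1.1629·25 + 0.0580·27 + 0.0864·58 = 35.6513
  x_1 = 0.1422·25 + 1.2377·27 + 0.2211·58 = 49.7922
  x_2 = 0.3819·25 + 0.2781·27 + 1.3885·58 = 97.5876
Output multipliers (column sums of L):
  Services: 1.6869
  Construction: 1.5738
  Electronics: 1.6960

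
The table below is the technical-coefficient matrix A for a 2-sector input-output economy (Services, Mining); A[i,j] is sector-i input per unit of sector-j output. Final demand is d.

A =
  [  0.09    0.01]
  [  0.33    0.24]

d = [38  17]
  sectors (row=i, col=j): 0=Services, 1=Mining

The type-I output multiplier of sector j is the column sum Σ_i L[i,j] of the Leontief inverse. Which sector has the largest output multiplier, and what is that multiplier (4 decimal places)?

Form M = I − A:
  [  0.91   -0.01]
  [ -0.33    0.76]
Leontief inverse L = M⁻¹:
  [  1.1042    0.0145]
  [  0.4794    1.3221]
Total output x = L · d:
  x_0 = 1.1042·38 + 0.0145·17 = 42.2054
  x_1 = 0.4794·38 + 1.3221·17 = 40.6945
Output multipliers (column sums of L):
  Services: 1.5836
  Mining: 1.3366

Services (1.5836)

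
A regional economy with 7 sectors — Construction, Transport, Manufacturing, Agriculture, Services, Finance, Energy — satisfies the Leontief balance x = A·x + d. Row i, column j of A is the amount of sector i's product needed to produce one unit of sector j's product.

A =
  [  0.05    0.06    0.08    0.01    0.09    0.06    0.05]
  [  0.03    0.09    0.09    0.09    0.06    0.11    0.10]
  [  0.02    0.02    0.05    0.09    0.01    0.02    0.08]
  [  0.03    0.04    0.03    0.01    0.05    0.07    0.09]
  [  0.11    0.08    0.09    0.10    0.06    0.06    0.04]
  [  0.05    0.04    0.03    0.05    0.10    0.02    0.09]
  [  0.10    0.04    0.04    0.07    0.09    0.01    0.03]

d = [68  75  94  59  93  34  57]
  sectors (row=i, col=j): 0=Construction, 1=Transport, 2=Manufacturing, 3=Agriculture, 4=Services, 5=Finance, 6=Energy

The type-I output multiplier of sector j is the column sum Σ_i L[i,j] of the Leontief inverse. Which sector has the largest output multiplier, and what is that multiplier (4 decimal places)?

Form M = I − A:
  [  0.95   -0.06   -0.08   -0.01   -0.09   -0.06   -0.05]
  [ -0.03    0.91   -0.09   -0.09   -0.06   -0.11   -0.10]
  [ -0.02   -0.02    0.95   -0.09   -0.01   -0.02   -0.08]
  [ -0.03   -0.04   -0.03    0.99   -0.05   -0.07   -0.09]
  [ -0.11   -0.08   -0.09   -0.10    0.94   -0.06   -0.04]
  [ -0.05   -0.04   -0.03   -0.05   -0.10    0.98   -0.09]
  [ -0.10   -0.04   -0.04   -0.07   -0.09   -0.01    0.97]
Leontief inverse L = M⁻¹:
  [  1.0905    0.0971    0.1225    0.0560    0.1340    0.0934    0.0957]
  [  0.0837    1.1391    0.1433    0.1495    0.1228    0.1558    0.1670]
  [  0.0461    0.0419    1.0739    0.1159    0.0397    0.0413    0.1115]
  [  0.0649    0.0690    0.0617    1.0452    0.0889    0.0944    0.1249]
  [  0.1578    0.1278    0.1439    0.1519    1.1180    0.1073    0.1033]
  [  0.0926    0.0763    0.0703    0.0912    0.1438    1.0527    0.1305]
  [  0.1381    0.0763    0.0813    0.1072    0.1321    0.0454    1.0722]
Total output x = L · d:
  x_0 = 1.0905·68 + 0.0971·75 + 0.1225·94 + 0.0560·59 + 0.1340·93 + 0.0934·34 + 0.0957·57 = 117.3514
  x_1 = 0.0837·68 + 1.1391·75 + 0.1433·94 + 0.1495·59 + 0.1228·93 + 0.1558·34 + 0.1670·57 = 139.6434
  x_2 = 0.0461·68 + 0.0419·75 + 1.0739·94 + 0.1159·59 + 0.0397·93 + 0.0413·34 + 0.1115·57 = 125.5225
  x_3 = 0.0649·68 + 0.0690·75 + 0.0617·94 + 1.0452·59 + 0.0889·93 + 0.0944·34 + 0.1249·57 = 95.6500
  x_4 = 0.1578·68 + 0.1278·75 + 0.1439·94 + 0.1519·59 + 1.1180·93 + 0.1073·34 + 0.1033·57 = 156.3191
  x_5 = 0.0926·68 + 0.0763·75 + 0.0703·94 + 0.0912·59 + 0.1438·93 + 1.0527·34 + 0.1305·57 = 80.6085
  x_6 = 0.1381·68 + 0.0763·75 + 0.0813·94 + 0.1072·59 + 0.1321·93 + 0.0454·34 + 1.0722·57 = 104.0331
Output multipliers (column sums of L):
  Construction: 1.6737
  Transport: 1.6277
  Manufacturing: 1.6968
  Agriculture: 1.7169
  Services: 1.7794
  Finance: 1.5902
  Energy: 1.8052

Energy (1.8052)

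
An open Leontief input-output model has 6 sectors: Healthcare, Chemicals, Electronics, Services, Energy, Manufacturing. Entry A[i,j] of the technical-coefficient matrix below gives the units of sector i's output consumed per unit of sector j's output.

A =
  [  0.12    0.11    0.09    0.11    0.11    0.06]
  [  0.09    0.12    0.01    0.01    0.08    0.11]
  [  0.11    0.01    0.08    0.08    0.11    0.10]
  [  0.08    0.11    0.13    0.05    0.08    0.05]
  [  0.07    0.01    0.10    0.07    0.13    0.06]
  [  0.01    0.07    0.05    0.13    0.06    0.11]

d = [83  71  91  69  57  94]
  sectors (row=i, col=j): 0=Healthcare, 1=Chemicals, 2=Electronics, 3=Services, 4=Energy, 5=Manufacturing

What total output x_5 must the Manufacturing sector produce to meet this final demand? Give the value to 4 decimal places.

156.4218

Form M = I − A:
  [  0.88   -0.11   -0.09   -0.11   -0.11   -0.06]
  [ -0.09    0.88   -0.01   -0.01   -0.08   -0.11]
  [ -0.11   -0.01    0.92   -0.08   -0.11   -0.10]
  [ -0.08   -0.11   -0.13    0.95   -0.08   -0.05]
  [ -0.07   -0.01   -0.10   -0.07    0.87   -0.06]
  [ -0.01   -0.07   -0.05   -0.13   -0.06    0.89]
Leontief inverse L = M⁻¹:
  [  1.2160    0.1931    0.1811    0.1953    0.2229    0.1522]
  [  0.1494    1.1805    0.0639    0.0708    0.1543    0.1775]
  [  0.1850    0.0723    1.1598    0.1587    0.2033    0.1743]
  [  0.1603    0.1747    0.2019    1.1206    0.1738    0.1298]
  [  0.1384    0.0603    0.1727    0.1380    1.2157    0.1259]
  [  0.0686    0.1287    0.1133    0.1897    0.1334    1.1765]
Total output x = L · d:
  x_0 = 1.2160·83 + 0.1931·71 + 0.1811·91 + 0.1953·69 + 0.2229·57 + 0.1522·94 = 171.6086
  x_1 = 0.1494·83 + 1.1805·71 + 0.0639·91 + 0.0708·69 + 0.1543·57 + 0.1775·94 = 132.3944
  x_2 = 0.1850·83 + 0.0723·71 + 1.1598·91 + 0.1587·69 + 0.2033·57 + 0.1743·94 = 164.9553
  x_3 = 0.1603·83 + 0.1747·71 + 0.2019·91 + 1.1206·69 + 0.1738·57 + 0.1298·94 = 143.5038
  x_4 = 0.1384·83 + 0.0603·71 + 0.1727·91 + 0.1380·69 + 1.2157·57 + 0.1259·94 = 122.1410
  x_5 = 0.0686·83 + 0.1287·71 + 0.1133·91 + 0.1897·69 + 0.1334·57 + 1.1765·94 = 156.4218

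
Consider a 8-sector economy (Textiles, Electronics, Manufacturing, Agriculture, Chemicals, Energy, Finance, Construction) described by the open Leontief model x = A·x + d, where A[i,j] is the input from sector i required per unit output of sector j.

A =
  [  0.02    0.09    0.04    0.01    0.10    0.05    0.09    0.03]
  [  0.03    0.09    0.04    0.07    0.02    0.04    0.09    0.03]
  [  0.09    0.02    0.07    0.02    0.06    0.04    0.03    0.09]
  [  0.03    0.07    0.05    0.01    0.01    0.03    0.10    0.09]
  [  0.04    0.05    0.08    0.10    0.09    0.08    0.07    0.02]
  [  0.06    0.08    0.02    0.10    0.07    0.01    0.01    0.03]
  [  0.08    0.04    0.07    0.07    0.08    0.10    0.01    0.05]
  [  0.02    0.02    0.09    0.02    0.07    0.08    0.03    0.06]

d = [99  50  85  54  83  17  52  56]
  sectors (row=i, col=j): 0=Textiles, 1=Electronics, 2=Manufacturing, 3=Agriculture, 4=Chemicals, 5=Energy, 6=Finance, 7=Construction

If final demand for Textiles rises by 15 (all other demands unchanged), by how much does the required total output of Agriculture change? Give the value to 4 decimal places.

0.9518

Form M = I − A:
  [  0.98   -0.09   -0.04   -0.01   -0.10   -0.05   -0.09   -0.03]
  [ -0.03    0.91   -0.04   -0.07   -0.02   -0.04   -0.09   -0.03]
  [ -0.09   -0.02    0.93   -0.02   -0.06   -0.04   -0.03   -0.09]
  [ -0.03   -0.07   -0.05    0.99   -0.01   -0.03   -0.10   -0.09]
  [ -0.04   -0.05   -0.08   -0.10    0.91   -0.08   -0.07   -0.02]
  [ -0.06   -0.08   -0.02   -0.10   -0.07    0.99   -0.01   -0.03]
  [ -0.08   -0.04   -0.07   -0.07   -0.08   -0.10    0.99   -0.05]
  [ -0.02   -0.02   -0.09   -0.02   -0.07   -0.08   -0.03    0.94]
Leontief inverse L = M⁻¹:
  [  1.0579    0.1345    0.0853    0.0571    0.1492    0.0945    0.1302    0.0648]
  [  0.0646    1.1327    0.0804    0.1070    0.0610    0.0789    0.1292    0.0668]
  [  0.1236    0.0600    1.1148    0.0549    0.1110    0.0815    0.0685    0.1265]
  [  0.0635    0.1063    0.0916    1.0445    0.0534    0.0706    0.1320    0.1246]
  [  0.0860    0.1041    0.1333    0.1497    1.1469    0.1289    0.1209    0.0681]
  [  0.0872    0.1216    0.0580    0.1322    0.1076    1.0451    0.0542    0.0634]
  [  0.1198    0.0919    0.1187    0.1150    0.1355    0.1434    1.0584    0.0929]
  [  0.0547    0.0560    0.1309    0.0570    0.1151    0.1161    0.0623    1.0948]
Total output x = L · d:
  x_0 = 1.0579·99 + 0.1345·50 + 0.0853·85 + 0.0571·54 + 0.1492·83 + 0.0945·17 + 0.1302·52 + 0.0648·56 = 146.1803
  x_1 = 0.0646·99 + 1.1327·50 + 0.0804·85 + 0.1070·54 + 0.0610·83 + 0.0789·17 + 0.1292·52 + 0.0668·56 = 92.5099
  x_2 = 0.1236·99 + 0.0600·50 + 1.1148·85 + 0.0549·54 + 0.1110·83 + 0.0815·17 + 0.0685·52 + 0.1265·56 = 134.2017
  x_3 = 0.0635·99 + 0.1063·50 + 0.0916·85 + 1.0445·54 + 0.0534·83 + 0.0706·17 + 0.1320·52 + 0.1246·56 = 95.2584
  x_4 = 0.0860·99 + 0.1041·50 + 0.1333·85 + 0.1497·54 + 1.1469·83 + 0.1289·17 + 0.1209·52 + 0.0681·56 = 140.6154
  x_5 = 0.0872·99 + 0.1216·50 + 0.0580·85 + 0.1322·54 + 0.1076·83 + 1.0451·17 + 0.0542·52 + 0.0634·56 = 59.8448
  x_6 = 0.1198·99 + 0.0919·50 + 0.1187·85 + 0.1150·54 + 0.1355·83 + 0.1434·17 + 1.0584·52 + 0.0929·56 = 106.6825
  x_7 = 0.0547·99 + 0.0560·50 + 0.1309·85 + 0.0570·54 + 0.1151·83 + 0.1161·17 + 0.0623·52 + 1.0948·56 = 98.4981
Δx_3 = L[3,0] · Δd_0 = 0.0635 · 15 = 0.9518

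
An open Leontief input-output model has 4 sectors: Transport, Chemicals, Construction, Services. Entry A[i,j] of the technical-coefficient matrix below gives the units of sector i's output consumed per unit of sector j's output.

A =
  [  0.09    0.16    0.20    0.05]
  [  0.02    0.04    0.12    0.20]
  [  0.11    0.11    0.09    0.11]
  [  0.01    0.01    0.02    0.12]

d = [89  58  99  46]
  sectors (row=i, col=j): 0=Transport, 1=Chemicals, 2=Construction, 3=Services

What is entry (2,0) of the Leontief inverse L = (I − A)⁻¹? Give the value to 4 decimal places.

L[2,0] = 0.1453

Form M = I − A:
  [  0.91   -0.16   -0.20   -0.05]
  [ -0.02    0.96   -0.12   -0.20]
  [ -0.11   -0.11    0.91   -0.11]
  [ -0.01   -0.01   -0.02    0.88]
Leontief inverse L = M⁻¹:
  [  1.1397    0.2240    0.2833    0.1511]
  [  0.0454    1.0700    0.1569    0.2654]
  [  0.1453    0.1586    1.1559    0.1888]
  [  0.0168    0.0183    0.0313    1.1454]
Total output x = L · d:
  x_0 = 1.1397·89 + 0.2240·58 + 0.2833·99 + 0.1511·46 = 149.4298
  x_1 = 0.0454·89 + 1.0700·58 + 0.1569·99 + 0.2654·46 = 93.8398
  x_2 = 0.1453·89 + 0.1586·58 + 1.1559·99 + 0.1888·46 = 145.2493
  x_3 = 0.0168·89 + 0.0183·58 + 0.0313·99 + 1.1454·46 = 58.3383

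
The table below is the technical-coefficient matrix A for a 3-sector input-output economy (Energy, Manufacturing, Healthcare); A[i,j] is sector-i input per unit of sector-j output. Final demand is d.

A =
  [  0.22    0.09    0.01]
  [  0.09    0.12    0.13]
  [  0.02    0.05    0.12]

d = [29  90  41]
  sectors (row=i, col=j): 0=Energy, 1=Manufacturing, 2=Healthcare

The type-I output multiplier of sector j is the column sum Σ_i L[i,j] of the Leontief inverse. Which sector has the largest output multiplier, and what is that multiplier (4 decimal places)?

Energy (1.4742)

Form M = I − A:
  [  0.78   -0.09   -0.01]
  [ -0.09    0.88   -0.13]
  [ -0.02   -0.05    0.88]
Leontief inverse L = M⁻¹:
  [  1.2985    0.1348    0.0347]
  [  0.1383    1.1603    0.1730]
  [  0.0374    0.0690    1.1470]
Total output x = L · d:
  x_0 = 1.2985·29 + 0.1348·90 + 0.0347·41 = 51.2068
  x_1 = 0.1383·29 + 1.1603·90 + 0.1730·41 = 115.5342
  x_2 = 0.0374·29 + 0.0690·90 + 1.1470·41 = 54.3191
Output multipliers (column sums of L):
  Energy: 1.4742
  Manufacturing: 1.3641
  Healthcare: 1.3546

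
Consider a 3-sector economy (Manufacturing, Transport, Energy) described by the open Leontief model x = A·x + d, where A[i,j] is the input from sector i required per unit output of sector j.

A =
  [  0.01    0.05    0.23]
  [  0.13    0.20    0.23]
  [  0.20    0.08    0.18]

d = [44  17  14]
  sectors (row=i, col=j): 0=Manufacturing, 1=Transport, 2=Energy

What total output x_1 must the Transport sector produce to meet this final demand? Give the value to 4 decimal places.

Form M = I − A:
  [  0.99   -0.05   -0.23]
  [ -0.13    0.80   -0.23]
  [ -0.20   -0.08    0.82]
Leontief inverse L = M⁻¹:
  [  1.0910    0.1016    0.3345]
  [  0.2611    1.3104    0.4408]
  [  0.2916    0.1526    1.3441]
Total output x = L · d:
  x_0 = 1.0910·44 + 0.1016·17 + 0.3345·14 = 54.4167
  x_1 = 0.2611·44 + 1.3104·17 + 0.4408·14 = 39.9372
  x_2 = 0.2916·44 + 0.1526·17 + 1.3441·14 = 34.2418

39.9372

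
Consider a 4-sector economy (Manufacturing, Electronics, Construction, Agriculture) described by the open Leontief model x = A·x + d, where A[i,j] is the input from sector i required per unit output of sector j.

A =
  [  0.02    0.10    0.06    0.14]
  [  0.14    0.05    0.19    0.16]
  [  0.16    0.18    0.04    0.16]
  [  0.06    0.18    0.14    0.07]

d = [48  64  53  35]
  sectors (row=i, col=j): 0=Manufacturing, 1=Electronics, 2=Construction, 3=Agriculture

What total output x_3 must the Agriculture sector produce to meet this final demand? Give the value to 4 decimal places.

80.0047

Form M = I − A:
  [  0.98   -0.10   -0.06   -0.14]
  [ -0.14    0.95   -0.19   -0.16]
  [ -0.16   -0.18    0.96   -0.16]
  [ -0.06   -0.18   -0.14    0.93]
Leontief inverse L = M⁻¹:
  [  1.0815    0.1806    0.1350    0.2171]
  [  0.2351    1.1877    0.2920    0.2900]
  [  0.2498    0.3006    1.1589    0.2887]
  [  0.1529    0.2868    0.2397    1.1889]
Total output x = L · d:
  x_0 = 1.0815·48 + 0.1806·64 + 0.1350·53 + 0.2171·35 = 78.2223
  x_1 = 0.2351·48 + 1.1877·64 + 0.2920·53 + 0.2900·35 = 112.9208
  x_2 = 0.2498·48 + 0.3006·64 + 1.1589·53 + 0.2887·35 = 102.7522
  x_3 = 0.1529·48 + 0.2868·64 + 0.2397·53 + 1.1889·35 = 80.0047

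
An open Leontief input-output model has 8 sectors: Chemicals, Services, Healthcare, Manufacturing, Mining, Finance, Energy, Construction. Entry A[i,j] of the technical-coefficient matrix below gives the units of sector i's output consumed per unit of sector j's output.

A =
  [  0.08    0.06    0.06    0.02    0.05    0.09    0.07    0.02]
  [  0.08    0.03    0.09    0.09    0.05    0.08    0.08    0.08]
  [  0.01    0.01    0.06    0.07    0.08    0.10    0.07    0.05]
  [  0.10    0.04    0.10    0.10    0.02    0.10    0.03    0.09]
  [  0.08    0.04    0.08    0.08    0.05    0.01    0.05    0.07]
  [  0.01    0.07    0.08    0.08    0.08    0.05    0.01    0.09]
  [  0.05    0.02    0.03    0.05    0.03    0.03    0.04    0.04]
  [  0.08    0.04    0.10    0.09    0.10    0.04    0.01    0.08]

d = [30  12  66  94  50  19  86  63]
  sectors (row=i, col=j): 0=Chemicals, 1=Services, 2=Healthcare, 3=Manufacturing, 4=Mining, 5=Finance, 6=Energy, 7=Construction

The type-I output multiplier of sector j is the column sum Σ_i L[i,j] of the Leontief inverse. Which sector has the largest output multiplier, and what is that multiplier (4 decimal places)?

Healthcare (2.1622)

Form M = I − A:
  [  0.92   -0.06   -0.06   -0.02   -0.05   -0.09   -0.07   -0.02]
  [ -0.08    0.97   -0.09   -0.09   -0.05   -0.08   -0.08   -0.08]
  [ -0.01   -0.01    0.94   -0.07   -0.08   -0.10   -0.07   -0.05]
  [ -0.10   -0.04   -0.10    0.90   -0.02   -0.10   -0.03   -0.09]
  [ -0.08   -0.04   -0.08   -0.08    0.95   -0.01   -0.05   -0.07]
  [ -0.01   -0.07   -0.08   -0.08   -0.08    0.95   -0.01   -0.09]
  [ -0.05   -0.02   -0.03   -0.05   -0.03   -0.03    0.96   -0.04]
  [ -0.08   -0.04   -0.10   -0.09   -0.10   -0.04   -0.01    0.92]
Leontief inverse L = M⁻¹:
  [  1.1275    0.0940    0.1213    0.0788    0.0994    0.1434    0.1088    0.0733]
  [  0.1454    1.0733    0.1730    0.1700    0.1151    0.1519    0.1271    0.1517]
  [  0.0587    0.0437    1.1249    0.1348    0.1304    0.1511    0.1037    0.1086]
  [  0.1662    0.0858    0.1872    1.1824    0.0886    0.1775    0.0781    0.1644]
  [  0.1359    0.0733    0.1468    0.1434    1.1010    0.0693    0.0906    0.1258]
  [  0.0677    0.1053    0.1549    0.1532    0.1368    1.1099    0.0501    0.1552]
  [  0.0847    0.0420    0.0718    0.0897    0.0617    0.0660    1.0641    0.0756]
  [  0.1456    0.0810    0.1821    0.1678    0.1628    0.1094    0.0575    1.1491]
Total output x = L · d:
  x_0 = 1.1275·30 + 0.0940·12 + 0.1213·66 + 0.0788·94 + 0.0994·50 + 0.1434·19 + 0.1088·86 + 0.0733·63 = 72.0334
  x_1 = 0.1454·30 + 1.0733·12 + 0.1730·66 + 0.1700·94 + 0.1151·50 + 0.1519·19 + 0.1271·86 + 0.1517·63 = 73.7684
  x_2 = 0.0587·30 + 0.0437·12 + 1.1249·66 + 0.1348·94 + 0.1304·50 + 0.1511·19 + 0.1037·86 + 0.1086·63 = 114.3484
  x_3 = 0.1662·30 + 0.0858·12 + 0.1872·66 + 1.1824·94 + 0.0886·50 + 0.1775·19 + 0.0781·86 + 0.1644·63 = 154.3916
  x_4 = 0.1359·30 + 0.0733·12 + 0.1468·66 + 0.1434·94 + 1.1010·50 + 0.0693·19 + 0.0906·86 + 0.1258·63 = 100.2120
  x_5 = 0.0677·30 + 0.1053·12 + 0.1549·66 + 0.1532·94 + 0.1368·50 + 1.1099·19 + 0.0501·86 + 0.1552·63 = 69.9266
  x_6 = 0.0847·30 + 0.0420·12 + 0.0718·66 + 0.0897·94 + 0.0617·50 + 0.0660·19 + 1.0641·86 + 0.0756·63 = 116.8319
  x_7 = 0.1456·30 + 0.0810·12 + 0.1821·66 + 0.1678·94 + 0.1628·50 + 0.1094·19 + 0.0575·86 + 1.1491·63 = 120.6849
Output multipliers (column sums of L):
  Chemicals: 1.9318
  Services: 1.5983
  Healthcare: 2.1622
  Manufacturing: 2.1201
  Mining: 1.8957
  Finance: 1.9784
  Energy: 1.6798
  Construction: 2.0037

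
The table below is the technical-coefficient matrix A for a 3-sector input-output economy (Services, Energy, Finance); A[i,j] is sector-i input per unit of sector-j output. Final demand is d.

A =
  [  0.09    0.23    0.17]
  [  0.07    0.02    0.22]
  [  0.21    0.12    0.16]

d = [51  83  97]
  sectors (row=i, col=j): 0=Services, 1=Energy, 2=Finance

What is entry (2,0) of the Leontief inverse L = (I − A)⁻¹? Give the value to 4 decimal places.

L[2,0] = 0.3223

Form M = I − A:
  [  0.91   -0.23   -0.17]
  [ -0.07    0.98   -0.22]
  [ -0.21   -0.12    0.84]
Leontief inverse L = M⁻¹:
  [  1.1991    0.3214    0.3269]
  [  0.1580    1.0966    0.3192]
  [  0.3223    0.2370    1.3178]
Total output x = L · d:
  x_0 = 1.1991·51 + 0.3214·83 + 0.3269·97 = 119.5352
  x_1 = 0.1580·51 + 1.0966·83 + 0.3192·97 = 130.0341
  x_2 = 0.3223·51 + 0.2370·83 + 1.3178·97 = 163.9363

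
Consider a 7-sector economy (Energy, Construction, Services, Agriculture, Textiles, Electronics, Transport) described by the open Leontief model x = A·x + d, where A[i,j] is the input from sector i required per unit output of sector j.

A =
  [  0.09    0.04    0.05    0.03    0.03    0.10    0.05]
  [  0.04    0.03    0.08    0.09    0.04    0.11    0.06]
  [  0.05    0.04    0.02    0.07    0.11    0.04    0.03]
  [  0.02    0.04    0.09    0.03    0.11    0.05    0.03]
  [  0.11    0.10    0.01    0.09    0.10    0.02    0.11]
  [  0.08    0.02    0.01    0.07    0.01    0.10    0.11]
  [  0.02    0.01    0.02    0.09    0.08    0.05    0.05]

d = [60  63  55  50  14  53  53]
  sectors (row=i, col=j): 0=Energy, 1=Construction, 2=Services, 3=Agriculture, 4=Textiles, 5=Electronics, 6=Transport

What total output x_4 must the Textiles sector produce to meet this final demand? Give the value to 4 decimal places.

Form M = I − A:
  [  0.91   -0.04   -0.05   -0.03   -0.03   -0.10   -0.05]
  [ -0.04    0.97   -0.08   -0.09   -0.04   -0.11   -0.06]
  [ -0.05   -0.04    0.98   -0.07   -0.11   -0.04   -0.03]
  [ -0.02   -0.04   -0.09    0.97   -0.11   -0.05   -0.03]
  [ -0.11   -0.10   -0.01   -0.09    0.90   -0.02   -0.11]
  [ -0.08   -0.02   -0.01   -0.07   -0.01    0.90   -0.11]
  [ -0.02   -0.01   -0.02   -0.09   -0.08   -0.05    0.95]
Leontief inverse L = M⁻¹:
  [  1.1306    0.0636    0.0736    0.0718    0.0682    0.1473    0.0931]
  [  0.0829    1.0583    0.1081    0.1385    0.0913    0.1591    0.1080]
  [  0.0901    0.0697    1.0448    0.1114    0.1548    0.0786    0.0727]
  [  0.0612    0.0703    0.1116    1.0752    0.1577    0.0877    0.0736]
  [  0.1635    0.1383    0.0496    0.1508    1.1630    0.0808    0.1677]
  [  0.1163    0.0412    0.0348    0.1114    0.0498    1.1463    0.1518]
  [  0.0523    0.0344    0.0413    0.1257    0.1212    0.0819    1.0863]
Total output x = L · d:
  x_0 = 1.1306·60 + 0.0636·63 + 0.0736·55 + 0.0718·50 + 0.0682·14 + 0.1473·53 + 0.0931·53 = 93.1740
  x_1 = 0.0829·60 + 1.0583·63 + 0.1081·55 + 0.1385·50 + 0.0913·14 + 0.1591·53 + 0.1080·53 = 99.9544
  x_2 = 0.0901·60 + 0.0697·63 + 1.0448·55 + 0.1114·50 + 0.1548·14 + 0.0786·53 + 0.0727·53 = 83.0229
  x_3 = 0.0612·60 + 0.0703·63 + 0.1116·55 + 1.0752·50 + 0.1577·14 + 0.0877·53 + 0.0736·53 = 78.7547
  x_4 = 0.1635·60 + 0.1383·63 + 0.0496·55 + 0.1508·50 + 1.1630·14 + 0.0808·53 + 0.1677·53 = 58.2397
  x_5 = 0.1163·60 + 0.0412·63 + 0.0348·55 + 0.1114·50 + 0.0498·14 + 1.1463·53 + 0.1518·53 = 86.5560
  x_6 = 0.0523·60 + 0.0344·63 + 0.0413·55 + 0.1257·50 + 0.1212·14 + 0.0819·53 + 1.0863·53 = 77.4720

58.2397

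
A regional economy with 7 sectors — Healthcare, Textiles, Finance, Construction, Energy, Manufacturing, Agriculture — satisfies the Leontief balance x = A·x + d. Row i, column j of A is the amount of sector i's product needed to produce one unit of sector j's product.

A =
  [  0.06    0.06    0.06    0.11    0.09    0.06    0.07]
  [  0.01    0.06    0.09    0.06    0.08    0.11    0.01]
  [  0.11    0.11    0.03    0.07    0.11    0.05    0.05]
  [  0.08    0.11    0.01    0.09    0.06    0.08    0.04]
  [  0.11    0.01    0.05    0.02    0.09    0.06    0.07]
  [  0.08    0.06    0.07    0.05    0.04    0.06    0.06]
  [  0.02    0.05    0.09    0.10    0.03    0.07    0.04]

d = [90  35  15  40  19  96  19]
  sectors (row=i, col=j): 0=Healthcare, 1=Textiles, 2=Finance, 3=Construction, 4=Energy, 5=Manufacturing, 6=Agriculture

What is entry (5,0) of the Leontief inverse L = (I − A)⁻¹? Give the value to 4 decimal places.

L[5,0] = 0.1316

Form M = I − A:
  [  0.94   -0.06   -0.06   -0.11   -0.09   -0.06   -0.07]
  [ -0.01    0.94   -0.09   -0.06   -0.08   -0.11   -0.01]
  [ -0.11   -0.11    0.97   -0.07   -0.11   -0.05   -0.05]
  [ -0.08   -0.11   -0.01    0.91   -0.06   -0.08   -0.04]
  [ -0.11   -0.01   -0.05   -0.02    0.91   -0.06   -0.07]
  [ -0.08   -0.06   -0.07   -0.05   -0.04    0.94   -0.06]
  [ -0.02   -0.05   -0.09   -0.10   -0.03   -0.07    0.96]
Leontief inverse L = M⁻¹:
  [  1.1243    0.1210    0.1104    0.1754    0.1561    0.1253    0.1155]
  [  0.0673    1.1106    0.1315    0.1087    0.1361    0.1628    0.0479]
  [  0.1738    0.1689    1.0857    0.1369    0.1807    0.1190    0.0973]
  [  0.1344    0.1647    0.0593    1.1498    0.1197    0.1425    0.0801]
  [  0.1634    0.0550    0.0931    0.0739    1.1445    0.1094    0.1107]
  [  0.1316    0.1115    0.1140    0.1061    0.0958    1.1137    0.0977]
  [  0.0719    0.1032    0.1283    0.1520    0.0825    0.1217    1.0746]
Total output x = L · d:
  x_0 = 1.1243·90 + 0.1210·35 + 0.1104·15 + 0.1754·40 + 0.1561·19 + 0.1253·96 + 0.1155·19 = 131.2851
  x_1 = 0.0673·90 + 1.1106·35 + 0.1315·15 + 0.1087·40 + 0.1361·19 + 0.1628·96 + 0.0479·19 = 70.3667
  x_2 = 0.1738·90 + 0.1689·35 + 1.0857·15 + 0.1369·40 + 0.1807·19 + 0.1190·96 + 0.0973·19 = 60.0268
  x_3 = 0.1344·90 + 0.1647·35 + 0.0593·15 + 1.1498·40 + 0.1197·19 + 0.1425·96 + 0.0801·19 = 82.2167
  x_4 = 0.1634·90 + 0.0550·35 + 0.0931·15 + 0.0739·40 + 1.1445·19 + 0.1094·96 + 0.1107·19 = 55.3313
  x_5 = 0.1316·90 + 0.1115·35 + 0.1140·15 + 0.1061·40 + 0.0958·19 + 1.1137·96 + 0.0977·19 = 132.2939
  x_6 = 0.0719·90 + 0.1032·35 + 0.1283·15 + 0.1520·40 + 0.0825·19 + 0.1217·96 + 1.0746·19 = 51.7590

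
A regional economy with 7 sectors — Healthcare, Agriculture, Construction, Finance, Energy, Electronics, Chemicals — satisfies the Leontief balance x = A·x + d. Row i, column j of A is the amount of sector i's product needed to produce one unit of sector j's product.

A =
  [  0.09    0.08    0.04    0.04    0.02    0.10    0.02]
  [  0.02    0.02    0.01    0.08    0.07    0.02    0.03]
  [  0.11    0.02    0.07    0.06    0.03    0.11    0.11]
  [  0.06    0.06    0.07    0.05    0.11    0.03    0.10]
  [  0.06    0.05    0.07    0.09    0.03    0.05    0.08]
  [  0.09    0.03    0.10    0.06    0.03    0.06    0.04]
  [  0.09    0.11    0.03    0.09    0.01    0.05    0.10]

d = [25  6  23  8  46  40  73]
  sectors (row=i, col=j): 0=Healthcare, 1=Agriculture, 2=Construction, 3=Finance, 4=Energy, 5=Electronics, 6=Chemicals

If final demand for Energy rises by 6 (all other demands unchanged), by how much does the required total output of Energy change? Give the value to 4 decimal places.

Form M = I − A:
  [  0.91   -0.08   -0.04   -0.04   -0.02   -0.10   -0.02]
  [ -0.02    0.98   -0.01   -0.08   -0.07   -0.02   -0.03]
  [ -0.11   -0.02    0.93   -0.06   -0.03   -0.11   -0.11]
  [ -0.06   -0.06   -0.07    0.95   -0.11   -0.03   -0.10]
  [ -0.06   -0.05   -0.07   -0.09    0.97   -0.05   -0.08]
  [ -0.09   -0.03   -0.10   -0.06   -0.03    0.94   -0.04]
  [ -0.09   -0.11   -0.03   -0.09   -0.01   -0.05    0.90]
Leontief inverse L = M⁻¹:
  [  1.1389    0.1128    0.0770    0.0813    0.0482    0.1408    0.0580]
  [  0.0510    1.0451    0.0353    0.1098    0.0920    0.0435    0.0626]
  [  0.1825    0.0724    1.1211    0.1174    0.0639    0.1683    0.1697]
  [  0.1224    0.1079    0.1144    1.1079    0.1436    0.0802    0.1597]
  [  0.1174    0.0926    0.1112    0.1392    1.0636    0.0956    0.1335]
  [  0.1479    0.0684    0.1416    0.1050    0.0595    1.1088    0.0891]
  [  0.1480    0.1570    0.0699    0.1436    0.0477    0.0957    1.1526]
Total output x = L · d:
  x_0 = 1.1389·25 + 0.1128·6 + 0.0770·23 + 0.0813·8 + 0.0482·46 + 0.1408·40 + 0.0580·73 = 43.6542
  x_1 = 0.0510·25 + 1.0451·6 + 0.0353·23 + 0.1098·8 + 0.0920·46 + 0.0435·40 + 0.0626·73 = 19.7797
  x_2 = 0.1825·25 + 0.0724·6 + 1.1211·23 + 0.1174·8 + 0.0639·46 + 0.1683·40 + 0.1697·73 = 53.7827
  x_3 = 0.1224·25 + 0.1079·6 + 0.1144·23 + 1.1079·8 + 0.1436·46 + 0.0802·40 + 0.1597·73 = 36.6774
  x_4 = 0.1174·25 + 0.0926·6 + 0.1112·23 + 0.1392·8 + 1.0636·46 + 0.0956·40 + 0.1335·73 = 69.6588
  x_5 = 0.1479·25 + 0.0684·6 + 0.1416·23 + 0.1050·8 + 0.0595·46 + 1.1088·40 + 0.0891·73 = 61.8015
  x_6 = 0.1480·25 + 0.1570·6 + 0.0699·23 + 0.1436·8 + 0.0477·46 + 0.0957·40 + 1.1526·73 = 97.5620
Δx_4 = L[4,4] · Δd_4 = 1.0636 · 6 = 6.3815

6.3815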